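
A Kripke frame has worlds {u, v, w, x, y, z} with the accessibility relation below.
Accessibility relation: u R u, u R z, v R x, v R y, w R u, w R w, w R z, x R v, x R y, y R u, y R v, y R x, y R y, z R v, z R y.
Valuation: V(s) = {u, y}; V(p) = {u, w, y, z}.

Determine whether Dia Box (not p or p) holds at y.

At y: Dia Box (not p or p) requires Box (not p or p) at some successor in {u, v, x, y}.
  Box (not p or p) holds at u, so Dia Box (not p or p) is true at y.
    At u: Box (not p or p) requires not p or p at every successor {u, z}.
      At u: not p or p is true.
      At z: not p or p is true.
    So Box (not p or p) is true at u.

Yes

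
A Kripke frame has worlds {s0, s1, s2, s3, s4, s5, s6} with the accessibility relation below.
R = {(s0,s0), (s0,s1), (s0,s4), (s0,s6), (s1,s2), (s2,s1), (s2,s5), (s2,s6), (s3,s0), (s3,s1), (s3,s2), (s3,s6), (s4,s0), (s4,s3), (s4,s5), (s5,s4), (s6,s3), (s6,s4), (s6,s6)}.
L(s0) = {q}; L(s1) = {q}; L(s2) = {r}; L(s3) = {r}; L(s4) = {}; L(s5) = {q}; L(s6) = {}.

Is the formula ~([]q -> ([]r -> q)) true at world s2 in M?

Recall that []ψ holds at a world iff ψ holds at every accessible world, and <>ψ holds iff ψ holds at some accessible world.
At s2: []q -> ([]r -> q) is true, so ~([]q -> ([]r -> q)) is false.
  At s2: []q is false, []r -> q is true, so []q -> ([]r -> q) is true.
    At s2: []q requires q at every successor {s1, s5, s6}.
      q fails at s6, so []q is false at s2.
    At s2: []r is false, q is false, so []r -> q is true.
      At s2: []r requires r at every successor {s1, s5, s6}.
        r fails at s1, so []r is false at s2.

No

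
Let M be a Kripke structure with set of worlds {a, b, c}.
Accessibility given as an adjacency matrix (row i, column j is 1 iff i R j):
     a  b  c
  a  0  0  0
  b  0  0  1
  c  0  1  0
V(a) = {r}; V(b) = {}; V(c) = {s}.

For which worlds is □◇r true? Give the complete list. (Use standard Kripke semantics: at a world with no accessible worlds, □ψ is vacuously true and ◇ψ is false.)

a

Let φ = □◇r. Evaluate φ at each world:
  a (successors ∅): φ is true.
  b (successors {c}): φ is false.
  c (successors {b}): φ is false.
For instance, at c:
  At c: □◇r requires ◇r at every successor {b}.
    ◇r fails at b, so □◇r is false at c.
      At b: ◇r requires r at some successor in {c}.
        At c: r is false.
      So ◇r is false at b.
Satisfying worlds: {a}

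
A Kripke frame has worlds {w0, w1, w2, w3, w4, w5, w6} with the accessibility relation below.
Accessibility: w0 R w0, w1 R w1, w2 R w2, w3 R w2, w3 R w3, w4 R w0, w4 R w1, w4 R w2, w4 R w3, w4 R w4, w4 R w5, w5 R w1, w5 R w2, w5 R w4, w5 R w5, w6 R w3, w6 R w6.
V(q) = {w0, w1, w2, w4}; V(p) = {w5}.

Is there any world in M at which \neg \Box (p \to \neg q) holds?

Let φ = \neg \Box (p \to \neg q). Evaluate φ at each world:
  w0 (successors {w0}): φ is false.
  w1 (successors {w1}): φ is false.
  w2 (successors {w2}): φ is false.
  w3 (successors {w2, w3}): φ is false.
  w4 (successors {w0, w1, w2, w3, w4, w5}): φ is false.
  w5 (successors {w1, w2, w4, w5}): φ is false.
  w6 (successors {w3, w6}): φ is false.
For instance, at w0:
  At w0: \Box (p \to \neg q) is true, so \neg \Box (p \to \neg q) is false.
    At w0: \Box (p \to \neg q) requires p \to \neg q at every successor {w0}.
      At w0: p \to \neg q is true.
    So \Box (p \to \neg q) is true at w0.

No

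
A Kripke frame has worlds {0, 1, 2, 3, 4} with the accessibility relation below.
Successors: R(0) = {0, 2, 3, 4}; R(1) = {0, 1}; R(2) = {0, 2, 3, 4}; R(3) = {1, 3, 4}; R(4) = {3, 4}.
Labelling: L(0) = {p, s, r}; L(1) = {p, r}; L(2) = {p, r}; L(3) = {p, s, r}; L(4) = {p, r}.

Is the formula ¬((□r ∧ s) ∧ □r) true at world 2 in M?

Yes

At 2: (□r ∧ s) ∧ □r is false, so ¬((□r ∧ s) ∧ □r) is true.
  At 2: □r ∧ s is false, □r is true, so (□r ∧ s) ∧ □r is false.
    At 2: □r is true, s is false, so □r ∧ s is false.
      At 2: □r requires r at every successor {0, 2, 3, 4}.
        At 0: r is true.
        At 2: r is true.
        At 3: r is true.
        At 4: r is true.
      So □r is true at 2.
    At 2: □r requires r at every successor {0, 2, 3, 4}.
      At 0: r is true.
      At 2: r is true.
      At 3: r is true.
      At 4: r is true.
    So □r is true at 2.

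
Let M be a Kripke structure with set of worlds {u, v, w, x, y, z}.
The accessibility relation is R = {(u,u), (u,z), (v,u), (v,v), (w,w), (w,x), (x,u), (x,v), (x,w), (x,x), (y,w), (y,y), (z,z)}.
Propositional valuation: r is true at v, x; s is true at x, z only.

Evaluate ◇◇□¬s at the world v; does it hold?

At v: ◇◇□¬s requires ◇□¬s at some successor in {u, v}.
  ◇□¬s holds at v, so ◇◇□¬s is true at v.
    At v: ◇□¬s requires □¬s at some successor in {u, v}.
      □¬s holds at v, so ◇□¬s is true at v.

Yes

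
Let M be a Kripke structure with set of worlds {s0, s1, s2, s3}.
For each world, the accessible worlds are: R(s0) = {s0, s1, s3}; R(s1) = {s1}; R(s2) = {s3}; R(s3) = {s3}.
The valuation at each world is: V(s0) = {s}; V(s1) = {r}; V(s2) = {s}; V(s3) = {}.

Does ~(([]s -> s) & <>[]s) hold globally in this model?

Let φ = ~(([]s -> s) & <>[]s). Evaluate φ at each world:
  s0 (successors {s0, s1, s3}): φ is true.
  s1 (successors {s1}): φ is true.
  s2 (successors {s3}): φ is true.
  s3 (successors {s3}): φ is true.
For instance, at s3:
  At s3: ([]s -> s) & <>[]s is false, so ~(([]s -> s) & <>[]s) is true.
    At s3: []s -> s is true, <>[]s is false, so ([]s -> s) & <>[]s is false.
      At s3: []s is false, s is false, so []s -> s is true.
      At s3: <>[]s requires []s at some successor in {s3}.
        At s3: []s is false.
      So <>[]s is false at s3.

Yes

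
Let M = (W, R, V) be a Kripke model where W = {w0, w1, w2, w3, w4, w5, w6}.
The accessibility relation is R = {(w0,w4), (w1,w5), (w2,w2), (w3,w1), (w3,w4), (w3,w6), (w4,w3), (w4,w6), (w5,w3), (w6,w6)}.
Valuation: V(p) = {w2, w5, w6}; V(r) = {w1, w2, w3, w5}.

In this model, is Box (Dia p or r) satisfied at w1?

At w1: Box (Dia p or r) requires Dia p or r at every successor {w5}.
    At w5: Dia p is false, r is true, so Dia p or r is true.
      At w5: Dia p requires p at some successor in {w3}.
        At w3: p is false.
      So Dia p is false at w5.
So Box (Dia p or r) is true at w1.

Yes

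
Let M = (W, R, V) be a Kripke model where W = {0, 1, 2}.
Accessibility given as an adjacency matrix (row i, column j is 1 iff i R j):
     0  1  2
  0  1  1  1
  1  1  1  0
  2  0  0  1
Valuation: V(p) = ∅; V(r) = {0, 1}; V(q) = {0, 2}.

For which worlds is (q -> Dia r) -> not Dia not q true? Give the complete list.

2

Let φ = (q -> Dia r) -> not Dia not q. Evaluate φ at each world:
  0 (successors {0, 1, 2}): φ is false.
  1 (successors {0, 1}): φ is false.
  2 (successors {2}): φ is true.
For instance, at 2:
  At 2: q -> Dia r is false, not Dia not q is true, so (q -> Dia r) -> not Dia not q is true.
    At 2: q is true, Dia r is false, so q -> Dia r is false.
      At 2: Dia r requires r at some successor in {2}.
        At 2: r is false.
      So Dia r is false at 2.
    At 2: Dia not q is false, so not Dia not q is true.
      At 2: Dia not q requires not q at some successor in {2}.
        At 2: not q is false.
      So Dia not q is false at 2.
Satisfying worlds: {2}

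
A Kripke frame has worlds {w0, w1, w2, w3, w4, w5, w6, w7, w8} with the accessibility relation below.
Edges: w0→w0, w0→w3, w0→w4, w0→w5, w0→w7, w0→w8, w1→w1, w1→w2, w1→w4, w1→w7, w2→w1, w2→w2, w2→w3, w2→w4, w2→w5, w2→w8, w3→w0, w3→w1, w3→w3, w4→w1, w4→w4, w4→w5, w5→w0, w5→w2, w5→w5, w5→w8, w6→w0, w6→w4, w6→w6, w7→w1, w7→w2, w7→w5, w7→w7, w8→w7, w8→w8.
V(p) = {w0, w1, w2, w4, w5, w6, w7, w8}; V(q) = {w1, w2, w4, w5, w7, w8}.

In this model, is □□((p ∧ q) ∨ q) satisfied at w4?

No

Recall that □ψ holds at a world iff ψ holds at every accessible world, and ◇ψ holds iff ψ holds at some accessible world.
At w4: □□((p ∧ q) ∨ q) requires □((p ∧ q) ∨ q) at every successor {w1, w4, w5}.
  □((p ∧ q) ∨ q) fails at w5, so □□((p ∧ q) ∨ q) is false at w4.
    At w5: □((p ∧ q) ∨ q) requires (p ∧ q) ∨ q at every successor {w0, w2, w5, w8}.
      (p ∧ q) ∨ q fails at w0, so □((p ∧ q) ∨ q) is false at w5.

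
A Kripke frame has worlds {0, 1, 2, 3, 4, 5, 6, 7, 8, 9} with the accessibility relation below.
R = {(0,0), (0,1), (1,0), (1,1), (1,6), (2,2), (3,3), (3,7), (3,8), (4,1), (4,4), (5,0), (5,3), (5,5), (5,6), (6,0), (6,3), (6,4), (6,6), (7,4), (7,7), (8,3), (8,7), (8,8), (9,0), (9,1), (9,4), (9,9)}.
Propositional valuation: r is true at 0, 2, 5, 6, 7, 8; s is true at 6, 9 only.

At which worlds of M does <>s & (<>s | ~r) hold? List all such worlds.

Let φ = <>s & (<>s | ~r). Evaluate φ at each world:
  0 (successors {0, 1}): φ is false.
  1 (successors {0, 1, 6}): φ is true.
  2 (successors {2}): φ is false.
  3 (successors {3, 7, 8}): φ is false.
  4 (successors {1, 4}): φ is false.
  5 (successors {0, 3, 5, 6}): φ is true.
  6 (successors {0, 3, 4, 6}): φ is true.
  7 (successors {4, 7}): φ is false.
  8 (successors {3, 7, 8}): φ is false.
  9 (successors {0, 1, 4, 9}): φ is true.
For instance, at 9:
  At 9: <>s is true, <>s | ~r is true, so <>s & (<>s | ~r) is true.
    At 9: <>s requires s at some successor in {0, 1, 4, 9}.
      s holds at 9, so <>s is true at 9.
    At 9: <>s is true, ~r is true, so <>s | ~r is true.
      At 9: <>s requires s at some successor in {0, 1, 4, 9}.
        s holds at 9, so <>s is true at 9.
Satisfying worlds: {1, 5, 6, 9}

1, 5, 6, 9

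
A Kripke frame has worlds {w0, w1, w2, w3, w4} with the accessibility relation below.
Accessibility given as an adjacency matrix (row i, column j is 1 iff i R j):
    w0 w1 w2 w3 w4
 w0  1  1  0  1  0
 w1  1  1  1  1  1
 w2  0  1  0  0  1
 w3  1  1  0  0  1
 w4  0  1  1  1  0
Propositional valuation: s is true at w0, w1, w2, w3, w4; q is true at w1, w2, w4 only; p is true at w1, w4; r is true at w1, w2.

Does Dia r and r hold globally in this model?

No

Let φ = Dia r and r. Evaluate φ at each world:
  w0 (successors {w0, w1, w3}): φ is false.
  w1 (successors {w0, w1, w2, w3, w4}): φ is true.
  w2 (successors {w1, w4}): φ is true.
  w3 (successors {w0, w1, w4}): φ is false.
  w4 (successors {w1, w2, w3}): φ is false.
Detail at w0 (counterexample):
  At w0: Dia r is true, r is false, so Dia r and r is false.
    At w0: Dia r requires r at some successor in {w0, w1, w3}.
      r holds at w1, so Dia r is true at w0.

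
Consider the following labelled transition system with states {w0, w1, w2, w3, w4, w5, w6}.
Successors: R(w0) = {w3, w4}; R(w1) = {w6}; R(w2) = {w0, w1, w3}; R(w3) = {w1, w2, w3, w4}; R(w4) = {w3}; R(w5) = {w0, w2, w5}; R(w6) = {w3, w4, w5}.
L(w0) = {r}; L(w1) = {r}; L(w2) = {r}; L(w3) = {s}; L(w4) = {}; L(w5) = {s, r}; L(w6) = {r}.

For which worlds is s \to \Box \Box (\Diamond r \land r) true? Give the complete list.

w0, w1, w2, w4, w6

Let φ = s \to \Box \Box (\Diamond r \land r). Evaluate φ at each world:
  w0 (successors {w3, w4}): φ is true.
  w1 (successors {w6}): φ is true.
  w2 (successors {w0, w1, w3}): φ is true.
  w3 (successors {w1, w2, w3, w4}): φ is false.
  w4 (successors {w3}): φ is true.
  w5 (successors {w0, w2, w5}): φ is false.
  w6 (successors {w3, w4, w5}): φ is true.
For instance, at w0:
  At w0: s is false, \Box \Box (\Diamond r \land r) is false, so s \to \Box \Box (\Diamond r \land r) is true.
    At w0: \Box \Box (\Diamond r \land r) requires \Box (\Diamond r \land r) at every successor {w3, w4}.
      \Box (\Diamond r \land r) fails at w3, so \Box \Box (\Diamond r \land r) is false at w0.
Satisfying worlds: {w0, w1, w2, w4, w6}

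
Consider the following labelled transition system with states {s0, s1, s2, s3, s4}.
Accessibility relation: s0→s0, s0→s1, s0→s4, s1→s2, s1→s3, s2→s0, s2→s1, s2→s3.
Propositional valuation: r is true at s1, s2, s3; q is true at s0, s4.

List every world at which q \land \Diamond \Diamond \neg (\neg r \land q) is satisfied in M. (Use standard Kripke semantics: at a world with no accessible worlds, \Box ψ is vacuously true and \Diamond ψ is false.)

Let φ = q \land \Diamond \Diamond \neg (\neg r \land q). Evaluate φ at each world:
  s0 (successors {s0, s1, s4}): φ is true.
  s1 (successors {s2, s3}): φ is false.
  s2 (successors {s0, s1, s3}): φ is false.
  s3 (successors ∅): φ is false.
  s4 (successors ∅): φ is false.
For instance, at s1:
  At s1: q is false, \Diamond \Diamond \neg (\neg r \land q) is true, so q \land \Diamond \Diamond \neg (\neg r \land q) is false.
    At s1: \Diamond \Diamond \neg (\neg r \land q) requires \Diamond \neg (\neg r \land q) at some successor in {s2, s3}.
      \Diamond \neg (\neg r \land q) holds at s2, so \Diamond \Diamond \neg (\neg r \land q) is true at s1.
Satisfying worlds: {s0}

s0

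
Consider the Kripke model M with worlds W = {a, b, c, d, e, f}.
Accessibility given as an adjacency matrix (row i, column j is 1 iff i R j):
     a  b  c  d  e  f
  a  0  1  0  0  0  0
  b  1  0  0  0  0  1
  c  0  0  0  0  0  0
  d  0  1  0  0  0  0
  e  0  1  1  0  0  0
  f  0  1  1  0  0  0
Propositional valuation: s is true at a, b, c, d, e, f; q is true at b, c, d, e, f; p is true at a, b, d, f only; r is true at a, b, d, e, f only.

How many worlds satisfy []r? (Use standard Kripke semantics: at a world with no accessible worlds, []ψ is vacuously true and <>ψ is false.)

Let φ = []r. Evaluate φ at each world:
  a (successors {b}): φ is true.
  b (successors {a, f}): φ is true.
  c (successors ∅): φ is true.
  d (successors {b}): φ is true.
  e (successors {b, c}): φ is false.
  f (successors {b, c}): φ is false.
For instance, at e:
  At e: []r requires r at every successor {b, c}.
    r fails at c, so []r is false at e.
Satisfying worlds: {a, b, c, d}

4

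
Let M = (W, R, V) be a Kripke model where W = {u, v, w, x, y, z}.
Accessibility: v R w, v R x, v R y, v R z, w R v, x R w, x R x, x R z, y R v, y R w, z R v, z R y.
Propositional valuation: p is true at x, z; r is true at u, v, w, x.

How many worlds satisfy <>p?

Let φ = <>p. Evaluate φ at each world:
  u (successors ∅): φ is false.
  v (successors {w, x, y, z}): φ is true.
  w (successors {v}): φ is false.
  x (successors {w, x, z}): φ is true.
  y (successors {v, w}): φ is false.
  z (successors {v, y}): φ is false.
For instance, at x:
  At x: <>p requires p at some successor in {w, x, z}.
    p holds at x, so <>p is true at x.
Satisfying worlds: {v, x}

2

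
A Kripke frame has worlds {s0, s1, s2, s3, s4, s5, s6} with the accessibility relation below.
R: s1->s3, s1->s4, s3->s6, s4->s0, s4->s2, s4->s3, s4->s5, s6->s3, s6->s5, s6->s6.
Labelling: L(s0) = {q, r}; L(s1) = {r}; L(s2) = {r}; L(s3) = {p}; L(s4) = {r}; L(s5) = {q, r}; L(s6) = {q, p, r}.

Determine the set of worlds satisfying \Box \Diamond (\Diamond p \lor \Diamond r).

s0, s1, s2, s3, s5

Recall that \Box ψ holds at a world iff ψ holds at every accessible world, and \Diamond ψ holds iff ψ holds at some accessible world.
Let φ = \Box \Diamond (\Diamond p \lor \Diamond r). Evaluate φ at each world:
  s0 (successors ∅): φ is true.
  s1 (successors {s3, s4}): φ is true.
  s2 (successors ∅): φ is true.
  s3 (successors {s6}): φ is true.
  s4 (successors {s0, s2, s3, s5}): φ is false.
  s5 (successors ∅): φ is true.
  s6 (successors {s3, s5, s6}): φ is false.
For instance, at s4:
  At s4: \Box \Diamond (\Diamond p \lor \Diamond r) requires \Diamond (\Diamond p \lor \Diamond r) at every successor {s0, s2, s3, s5}.
    \Diamond (\Diamond p \lor \Diamond r) fails at s0, so \Box \Diamond (\Diamond p \lor \Diamond r) is false at s4.
      At s0: no accessible worlds, so \Diamond (\Diamond p \lor \Diamond r) is false.
Satisfying worlds: {s0, s1, s2, s3, s5}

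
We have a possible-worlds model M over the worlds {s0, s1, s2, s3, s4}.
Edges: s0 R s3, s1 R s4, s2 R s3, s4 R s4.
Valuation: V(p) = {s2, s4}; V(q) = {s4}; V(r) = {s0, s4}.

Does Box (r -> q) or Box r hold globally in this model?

Yes

Let φ = Box (r -> q) or Box r. Evaluate φ at each world:
  s0 (successors {s3}): φ is true.
  s1 (successors {s4}): φ is true.
  s2 (successors {s3}): φ is true.
  s3 (successors ∅): φ is true.
  s4 (successors {s4}): φ is true.
For instance, at s0:
  At s0: Box (r -> q) is true, Box r is false, so Box (r -> q) or Box r is true.
    At s0: Box (r -> q) requires r -> q at every successor {s3}.
      At s3: r -> q is true.
    So Box (r -> q) is true at s0.
    At s0: Box r requires r at every successor {s3}.
      r fails at s3, so Box r is false at s0.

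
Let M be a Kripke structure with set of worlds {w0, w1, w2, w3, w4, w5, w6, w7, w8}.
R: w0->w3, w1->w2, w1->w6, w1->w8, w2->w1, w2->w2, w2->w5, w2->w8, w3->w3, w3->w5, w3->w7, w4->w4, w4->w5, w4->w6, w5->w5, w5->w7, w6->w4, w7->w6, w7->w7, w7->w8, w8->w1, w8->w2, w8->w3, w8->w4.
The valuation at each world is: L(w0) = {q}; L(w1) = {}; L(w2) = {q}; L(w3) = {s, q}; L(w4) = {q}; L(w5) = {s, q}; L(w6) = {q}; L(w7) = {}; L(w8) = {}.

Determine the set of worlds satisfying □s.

w0

Recall that □ψ holds at a world iff ψ holds at every accessible world, and ◇ψ holds iff ψ holds at some accessible world.
Let φ = □s. Evaluate φ at each world:
  w0 (successors {w3}): φ is true.
  w1 (successors {w2, w6, w8}): φ is false.
  w2 (successors {w1, w2, w5, w8}): φ is false.
  w3 (successors {w3, w5, w7}): φ is false.
  w4 (successors {w4, w5, w6}): φ is false.
  w5 (successors {w5, w7}): φ is false.
  w6 (successors {w4}): φ is false.
  w7 (successors {w6, w7, w8}): φ is false.
  w8 (successors {w1, w2, w3, w4}): φ is false.
For instance, at w3:
  At w3: □s requires s at every successor {w3, w5, w7}.
    s fails at w7, so □s is false at w3.
Satisfying worlds: {w0}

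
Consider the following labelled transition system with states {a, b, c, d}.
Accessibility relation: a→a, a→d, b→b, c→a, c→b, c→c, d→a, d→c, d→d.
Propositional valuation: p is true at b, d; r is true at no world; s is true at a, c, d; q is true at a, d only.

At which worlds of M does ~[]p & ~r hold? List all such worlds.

a, c, d

Recall that []ψ holds at a world iff ψ holds at every accessible world, and <>ψ holds iff ψ holds at some accessible world.
Let φ = ~[]p & ~r. Evaluate φ at each world:
  a (successors {a, d}): φ is true.
  b (successors {b}): φ is false.
  c (successors {a, b, c}): φ is true.
  d (successors {a, c, d}): φ is true.
For instance, at b:
  At b: ~[]p is false, ~r is true, so ~[]p & ~r is false.
    At b: []p is true, so ~[]p is false.
      At b: []p requires p at every successor {b}.
        At b: p is true.
      So []p is true at b.
Satisfying worlds: {a, c, d}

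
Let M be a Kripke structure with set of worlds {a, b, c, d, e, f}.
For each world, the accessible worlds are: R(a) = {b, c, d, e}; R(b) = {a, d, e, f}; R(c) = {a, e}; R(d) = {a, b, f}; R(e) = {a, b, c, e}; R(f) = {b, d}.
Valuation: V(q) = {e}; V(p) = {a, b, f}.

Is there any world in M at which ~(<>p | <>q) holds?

No

Recall that <>ψ holds at a world iff ψ holds at some accessible world.
Let φ = ~(<>p | <>q). Evaluate φ at each world:
  a (successors {b, c, d, e}): φ is false.
  b (successors {a, d, e, f}): φ is false.
  c (successors {a, e}): φ is false.
  d (successors {a, b, f}): φ is false.
  e (successors {a, b, c, e}): φ is false.
  f (successors {b, d}): φ is false.
For instance, at a:
  At a: <>p | <>q is true, so ~(<>p | <>q) is false.
    At a: <>p is true, <>q is true, so <>p | <>q is true.
      At a: <>p requires p at some successor in {b, c, d, e}.
        p holds at b, so <>p is true at a.
      At a: <>q requires q at some successor in {b, c, d, e}.
        q holds at e, so <>q is true at a.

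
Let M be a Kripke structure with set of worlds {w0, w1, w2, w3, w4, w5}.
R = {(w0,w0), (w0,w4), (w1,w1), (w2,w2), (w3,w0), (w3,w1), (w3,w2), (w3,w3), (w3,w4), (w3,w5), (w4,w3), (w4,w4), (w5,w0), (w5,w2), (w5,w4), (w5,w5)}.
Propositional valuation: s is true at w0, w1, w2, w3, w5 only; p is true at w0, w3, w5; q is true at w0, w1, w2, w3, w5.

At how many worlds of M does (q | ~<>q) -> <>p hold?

Let φ = (q | ~<>q) -> <>p. Evaluate φ at each world:
  w0 (successors {w0, w4}): φ is true.
  w1 (successors {w1}): φ is false.
  w2 (successors {w2}): φ is false.
  w3 (successors {w0, w1, w2, w3, w4, w5}): φ is true.
  w4 (successors {w3, w4}): φ is true.
  w5 (successors {w0, w2, w4, w5}): φ is true.
For instance, at w3:
  At w3: q | ~<>q is true, <>p is true, so (q | ~<>q) -> <>p is true.
    At w3: q is true, ~<>q is false, so q | ~<>q is true.
      At w3: <>q is true, so ~<>q is false.
    At w3: <>p requires p at some successor in {w0, w1, w2, w3, w4, w5}.
      p holds at w0, so <>p is true at w3.
Satisfying worlds: {w0, w3, w4, w5}

4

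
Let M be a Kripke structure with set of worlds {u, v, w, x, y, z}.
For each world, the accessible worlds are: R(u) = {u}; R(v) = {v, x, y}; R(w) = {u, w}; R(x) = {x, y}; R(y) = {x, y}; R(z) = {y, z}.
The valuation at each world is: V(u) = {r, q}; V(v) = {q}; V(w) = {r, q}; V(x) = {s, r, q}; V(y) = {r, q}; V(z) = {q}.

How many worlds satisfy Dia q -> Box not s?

3

Let φ = Dia q -> Box not s. Evaluate φ at each world:
  u (successors {u}): φ is true.
  v (successors {v, x, y}): φ is false.
  w (successors {u, w}): φ is true.
  x (successors {x, y}): φ is false.
  y (successors {x, y}): φ is false.
  z (successors {y, z}): φ is true.
For instance, at w:
  At w: Dia q is true, Box not s is true, so Dia q -> Box not s is true.
    At w: Dia q requires q at some successor in {u, w}.
      q holds at u, so Dia q is true at w.
    At w: Box not s requires not s at every successor {u, w}.
      At u: not s is true.
      At w: not s is true.
    So Box not s is true at w.
Satisfying worlds: {u, w, z}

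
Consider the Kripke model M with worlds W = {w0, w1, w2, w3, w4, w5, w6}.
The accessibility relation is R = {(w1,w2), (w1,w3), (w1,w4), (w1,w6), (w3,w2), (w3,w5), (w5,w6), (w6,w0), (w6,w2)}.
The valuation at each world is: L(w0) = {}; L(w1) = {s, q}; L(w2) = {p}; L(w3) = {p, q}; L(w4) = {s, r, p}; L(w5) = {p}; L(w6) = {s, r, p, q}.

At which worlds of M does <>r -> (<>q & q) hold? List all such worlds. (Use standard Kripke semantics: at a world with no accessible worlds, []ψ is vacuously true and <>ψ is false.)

w0, w1, w2, w3, w4, w6

Recall that <>ψ holds at a world iff ψ holds at some accessible world.
Let φ = <>r -> (<>q & q). Evaluate φ at each world:
  w0 (successors ∅): φ is true.
  w1 (successors {w2, w3, w4, w6}): φ is true.
  w2 (successors ∅): φ is true.
  w3 (successors {w2, w5}): φ is true.
  w4 (successors ∅): φ is true.
  w5 (successors {w6}): φ is false.
  w6 (successors {w0, w2}): φ is true.
For instance, at w1:
  At w1: <>r is true, <>q & q is true, so <>r -> (<>q & q) is true.
    At w1: <>r requires r at some successor in {w2, w3, w4, w6}.
      r holds at w4, so <>r is true at w1.
    At w1: <>q is true, q is true, so <>q & q is true.
      At w1: <>q requires q at some successor in {w2, w3, w4, w6}.
        q holds at w3, so <>q is true at w1.
Satisfying worlds: {w0, w1, w2, w3, w4, w6}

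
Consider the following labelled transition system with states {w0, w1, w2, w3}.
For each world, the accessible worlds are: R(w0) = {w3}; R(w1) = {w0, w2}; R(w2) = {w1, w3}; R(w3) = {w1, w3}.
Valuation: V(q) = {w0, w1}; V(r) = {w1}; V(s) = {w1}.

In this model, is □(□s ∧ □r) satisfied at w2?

Recall that □ψ holds at a world iff ψ holds at every accessible world, and ◇ψ holds iff ψ holds at some accessible world.
At w2: □(□s ∧ □r) requires □s ∧ □r at every successor {w1, w3}.
  □s ∧ □r fails at w1, so □(□s ∧ □r) is false at w2.
    At w1: □s is false, □r is false, so □s ∧ □r is false.
      At w1: □s requires s at every successor {w0, w2}.
        s fails at w0, so □s is false at w1.
      At w1: □r requires r at every successor {w0, w2}.
        r fails at w0, so □r is false at w1.

No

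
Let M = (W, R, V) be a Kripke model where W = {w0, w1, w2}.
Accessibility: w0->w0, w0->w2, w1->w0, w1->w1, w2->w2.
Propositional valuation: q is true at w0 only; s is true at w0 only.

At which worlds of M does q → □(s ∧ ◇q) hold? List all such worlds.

w1, w2

Let φ = q → □(s ∧ ◇q). Evaluate φ at each world:
  w0 (successors {w0, w2}): φ is false.
  w1 (successors {w0, w1}): φ is true.
  w2 (successors {w2}): φ is true.
For instance, at w0:
  At w0: q is true, □(s ∧ ◇q) is false, so q → □(s ∧ ◇q) is false.
    At w0: □(s ∧ ◇q) requires s ∧ ◇q at every successor {w0, w2}.
      s ∧ ◇q fails at w2, so □(s ∧ ◇q) is false at w0.
Satisfying worlds: {w1, w2}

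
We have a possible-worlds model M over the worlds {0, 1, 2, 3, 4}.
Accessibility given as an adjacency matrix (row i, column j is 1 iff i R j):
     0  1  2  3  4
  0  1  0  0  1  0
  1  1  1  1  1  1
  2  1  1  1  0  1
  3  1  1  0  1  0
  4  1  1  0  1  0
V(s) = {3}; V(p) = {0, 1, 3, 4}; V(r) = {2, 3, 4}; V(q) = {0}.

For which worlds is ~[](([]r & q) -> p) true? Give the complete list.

Recall that []ψ holds at a world iff ψ holds at every accessible world, and <>ψ holds iff ψ holds at some accessible world.
Let φ = ~[](([]r & q) -> p). Evaluate φ at each world:
  0 (successors {0, 3}): φ is false.
  1 (successors {0, 1, 2, 3, 4}): φ is false.
  2 (successors {0, 1, 2, 4}): φ is false.
  3 (successors {0, 1, 3}): φ is false.
  4 (successors {0, 1, 3}): φ is false.
For instance, at 0:
  At 0: [](([]r & q) -> p) is true, so ~[](([]r & q) -> p) is false.
    At 0: [](([]r & q) -> p) requires ([]r & q) -> p at every successor {0, 3}.
      At 0: ([]r & q) -> p is true.
      At 3: ([]r & q) -> p is true.
    So [](([]r & q) -> p) is true at 0.
Satisfying worlds: none.

none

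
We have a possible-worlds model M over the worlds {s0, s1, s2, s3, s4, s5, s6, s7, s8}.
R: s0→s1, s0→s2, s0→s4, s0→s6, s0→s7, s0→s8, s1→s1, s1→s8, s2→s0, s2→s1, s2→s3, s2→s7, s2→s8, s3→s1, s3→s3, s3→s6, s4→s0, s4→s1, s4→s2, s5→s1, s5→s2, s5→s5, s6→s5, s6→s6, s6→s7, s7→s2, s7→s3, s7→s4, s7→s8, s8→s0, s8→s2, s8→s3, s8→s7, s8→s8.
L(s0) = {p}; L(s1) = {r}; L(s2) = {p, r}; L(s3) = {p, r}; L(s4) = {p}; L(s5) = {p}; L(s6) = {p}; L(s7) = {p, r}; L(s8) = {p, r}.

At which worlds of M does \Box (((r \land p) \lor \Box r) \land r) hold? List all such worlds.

Let φ = \Box (((r \land p) \lor \Box r) \land r). Evaluate φ at each world:
  s0 (successors {s1, s2, s4, s6, s7, s8}): φ is false.
  s1 (successors {s1, s8}): φ is true.
  s2 (successors {s0, s1, s3, s7, s8}): φ is false.
  s3 (successors {s1, s3, s6}): φ is false.
  s4 (successors {s0, s1, s2}): φ is false.
  s5 (successors {s1, s2, s5}): φ is false.
  s6 (successors {s5, s6, s7}): φ is false.
  s7 (successors {s2, s3, s4, s8}): φ is false.
  s8 (successors {s0, s2, s3, s7, s8}): φ is false.
For instance, at s8:
  At s8: \Box (((r \land p) \lor \Box r) \land r) requires ((r \land p) \lor \Box r) \land r at every successor {s0, s2, s3, s7, s8}.
    ((r \land p) \lor \Box r) \land r fails at s0, so \Box (((r \land p) \lor \Box r) \land r) is false at s8.
      At s0: (r \land p) \lor \Box r is false, r is false, so ((r \land p) \lor \Box r) \land r is false.
Satisfying worlds: {s1}

s1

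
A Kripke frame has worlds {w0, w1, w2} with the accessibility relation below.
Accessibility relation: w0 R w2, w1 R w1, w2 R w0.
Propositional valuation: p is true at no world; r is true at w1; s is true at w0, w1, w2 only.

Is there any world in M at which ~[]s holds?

Let φ = ~[]s. Evaluate φ at each world:
  w0 (successors {w2}): φ is false.
  w1 (successors {w1}): φ is false.
  w2 (successors {w0}): φ is false.
For instance, at w2:
  At w2: []s is true, so ~[]s is false.
    At w2: []s requires s at every successor {w0}.
      At w0: s is true.
    So []s is true at w2.

No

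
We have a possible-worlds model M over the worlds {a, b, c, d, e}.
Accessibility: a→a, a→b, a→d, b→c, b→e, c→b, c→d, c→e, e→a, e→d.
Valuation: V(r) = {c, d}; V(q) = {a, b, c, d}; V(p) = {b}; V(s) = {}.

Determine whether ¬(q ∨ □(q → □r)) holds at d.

No

At d: q ∨ □(q → □r) is true, so ¬(q ∨ □(q → □r)) is false.
  At d: q is true, □(q → □r) is true, so q ∨ □(q → □r) is true.
    At d: no accessible worlds, so □(q → □r) holds vacuously.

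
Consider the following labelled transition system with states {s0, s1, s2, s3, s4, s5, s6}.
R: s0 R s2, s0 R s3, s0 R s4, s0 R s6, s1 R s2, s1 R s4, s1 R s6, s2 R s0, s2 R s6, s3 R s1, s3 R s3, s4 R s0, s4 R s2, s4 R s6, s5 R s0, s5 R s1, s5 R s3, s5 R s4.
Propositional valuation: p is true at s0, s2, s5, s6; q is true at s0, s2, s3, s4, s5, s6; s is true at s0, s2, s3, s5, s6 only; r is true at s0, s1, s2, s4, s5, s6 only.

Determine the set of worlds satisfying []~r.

Let φ = []~r. Evaluate φ at each world:
  s0 (successors {s2, s3, s4, s6}): φ is false.
  s1 (successors {s2, s4, s6}): φ is false.
  s2 (successors {s0, s6}): φ is false.
  s3 (successors {s1, s3}): φ is false.
  s4 (successors {s0, s2, s6}): φ is false.
  s5 (successors {s0, s1, s3, s4}): φ is false.
  s6 (successors ∅): φ is true.
For instance, at s4:
  At s4: []~r requires ~r at every successor {s0, s2, s6}.
    ~r fails at s0, so []~r is false at s4.
Satisfying worlds: {s6}

s6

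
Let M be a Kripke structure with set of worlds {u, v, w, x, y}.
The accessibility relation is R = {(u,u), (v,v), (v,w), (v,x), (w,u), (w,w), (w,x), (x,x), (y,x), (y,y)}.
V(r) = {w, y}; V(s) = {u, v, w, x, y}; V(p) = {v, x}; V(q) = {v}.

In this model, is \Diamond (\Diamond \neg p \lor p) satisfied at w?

At w: \Diamond (\Diamond \neg p \lor p) requires \Diamond \neg p \lor p at some successor in {u, w, x}.
  \Diamond \neg p \lor p holds at u, so \Diamond (\Diamond \neg p \lor p) is true at w.
    At u: \Diamond \neg p is true, p is false, so \Diamond \neg p \lor p is true.
      At u: \Diamond \neg p requires \neg p at some successor in {u}.
        \neg p holds at u, so \Diamond \neg p is true at u.

Yes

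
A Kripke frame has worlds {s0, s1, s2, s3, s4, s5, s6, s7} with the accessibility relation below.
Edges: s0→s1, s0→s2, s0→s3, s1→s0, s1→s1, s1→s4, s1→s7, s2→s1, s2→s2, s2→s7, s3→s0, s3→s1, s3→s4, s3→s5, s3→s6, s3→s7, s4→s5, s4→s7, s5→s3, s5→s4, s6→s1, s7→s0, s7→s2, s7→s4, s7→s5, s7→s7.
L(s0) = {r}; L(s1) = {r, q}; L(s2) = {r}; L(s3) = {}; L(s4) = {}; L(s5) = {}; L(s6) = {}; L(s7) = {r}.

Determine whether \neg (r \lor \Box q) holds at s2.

At s2: r \lor \Box q is true, so \neg (r \lor \Box q) is false.
  At s2: r is true, \Box q is false, so r \lor \Box q is true.
    At s2: \Box q requires q at every successor {s1, s2, s7}.
      q fails at s2, so \Box q is false at s2.

No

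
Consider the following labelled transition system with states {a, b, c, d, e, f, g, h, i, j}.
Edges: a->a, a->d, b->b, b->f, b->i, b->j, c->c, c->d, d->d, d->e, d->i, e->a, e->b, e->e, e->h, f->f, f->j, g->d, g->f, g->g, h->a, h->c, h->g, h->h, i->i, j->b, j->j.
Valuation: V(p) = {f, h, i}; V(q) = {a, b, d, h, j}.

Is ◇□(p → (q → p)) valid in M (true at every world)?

Let φ = ◇□(p → (q → p)). Evaluate φ at each world:
  a (successors {a, d}): φ is true.
  b (successors {b, f, i, j}): φ is true.
  c (successors {c, d}): φ is true.
  d (successors {d, e, i}): φ is true.
  e (successors {a, b, e, h}): φ is true.
  f (successors {f, j}): φ is true.
  g (successors {d, f, g}): φ is true.
  h (successors {a, c, g, h}): φ is true.
  i (successors {i}): φ is true.
  j (successors {b, j}): φ is true.
For instance, at j:
  At j: ◇□(p → (q → p)) requires □(p → (q → p)) at some successor in {b, j}.
    □(p → (q → p)) holds at b, so ◇□(p → (q → p)) is true at j.
      At b: □(p → (q → p)) requires p → (q → p) at every successor {b, f, i, j}.
        At b: p → (q → p) is true.
        At f: p → (q → p) is true.
        At i: p → (q → p) is true.
        At j: p → (q → p) is true.
      So □(p → (q → p)) is true at b.

Yes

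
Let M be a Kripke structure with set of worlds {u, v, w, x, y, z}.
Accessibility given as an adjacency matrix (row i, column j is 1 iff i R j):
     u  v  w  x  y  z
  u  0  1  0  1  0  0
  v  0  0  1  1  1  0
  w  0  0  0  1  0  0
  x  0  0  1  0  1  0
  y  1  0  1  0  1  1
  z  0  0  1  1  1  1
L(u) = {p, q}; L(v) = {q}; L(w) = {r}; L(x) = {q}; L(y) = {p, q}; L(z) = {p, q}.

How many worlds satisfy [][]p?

Recall that []ψ holds at a world iff ψ holds at every accessible world, and <>ψ holds iff ψ holds at some accessible world.
Let φ = [][]p. Evaluate φ at each world:
  u (successors {v, x}): φ is false.
  v (successors {w, x, y}): φ is false.
  w (successors {x}): φ is false.
  x (successors {w, y}): φ is false.
  y (successors {u, w, y, z}): φ is false.
  z (successors {w, x, y, z}): φ is false.
For instance, at u:
  At u: [][]p requires []p at every successor {v, x}.
    []p fails at v, so [][]p is false at u.
      At v: []p requires p at every successor {w, x, y}.
        p fails at w, so []p is false at v.
Satisfying worlds: none.

0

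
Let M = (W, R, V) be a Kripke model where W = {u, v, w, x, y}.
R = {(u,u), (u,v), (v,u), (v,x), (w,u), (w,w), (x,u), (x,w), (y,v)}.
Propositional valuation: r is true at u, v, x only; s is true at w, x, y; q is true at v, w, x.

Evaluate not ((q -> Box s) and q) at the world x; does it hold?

Yes

At x: (q -> Box s) and q is false, so not ((q -> Box s) and q) is true.
  At x: q -> Box s is false, q is true, so (q -> Box s) and q is false.
    At x: q is true, Box s is false, so q -> Box s is false.
      At x: Box s requires s at every successor {u, w}.
        s fails at u, so Box s is false at x.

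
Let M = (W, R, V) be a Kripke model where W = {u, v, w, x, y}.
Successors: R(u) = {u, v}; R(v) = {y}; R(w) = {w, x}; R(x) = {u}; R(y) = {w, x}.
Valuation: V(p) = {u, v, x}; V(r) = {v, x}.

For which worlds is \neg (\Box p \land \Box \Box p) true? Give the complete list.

Let φ = \neg (\Box p \land \Box \Box p). Evaluate φ at each world:
  u (successors {u, v}): φ is true.
  v (successors {y}): φ is true.
  w (successors {w, x}): φ is true.
  x (successors {u}): φ is false.
  y (successors {w, x}): φ is true.
For instance, at y:
  At y: \Box p \land \Box \Box p is false, so \neg (\Box p \land \Box \Box p) is true.
    At y: \Box p is false, \Box \Box p is false, so \Box p \land \Box \Box p is false.
      At y: \Box p requires p at every successor {w, x}.
        p fails at w, so \Box p is false at y.
      At y: \Box \Box p requires \Box p at every successor {w, x}.
        \Box p fails at w, so \Box \Box p is false at y.
Satisfying worlds: {u, v, w, y}

u, v, w, y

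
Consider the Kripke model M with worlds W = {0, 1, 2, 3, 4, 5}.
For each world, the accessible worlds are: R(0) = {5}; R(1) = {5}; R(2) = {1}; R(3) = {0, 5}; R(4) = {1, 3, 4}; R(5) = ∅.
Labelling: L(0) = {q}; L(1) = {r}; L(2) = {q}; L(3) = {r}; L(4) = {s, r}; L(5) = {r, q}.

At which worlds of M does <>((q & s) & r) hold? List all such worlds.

Recall that <>ψ holds at a world iff ψ holds at some accessible world.
Let φ = <>((q & s) & r). Evaluate φ at each world:
  0 (successors {5}): φ is false.
  1 (successors {5}): φ is false.
  2 (successors {1}): φ is false.
  3 (successors {0, 5}): φ is false.
  4 (successors {1, 3, 4}): φ is false.
  5 (successors ∅): φ is false.
For instance, at 2:
  At 2: <>((q & s) & r) requires (q & s) & r at some successor in {1}.
    At 1: (q & s) & r is false.
  So <>((q & s) & r) is false at 2.
Satisfying worlds: none.

none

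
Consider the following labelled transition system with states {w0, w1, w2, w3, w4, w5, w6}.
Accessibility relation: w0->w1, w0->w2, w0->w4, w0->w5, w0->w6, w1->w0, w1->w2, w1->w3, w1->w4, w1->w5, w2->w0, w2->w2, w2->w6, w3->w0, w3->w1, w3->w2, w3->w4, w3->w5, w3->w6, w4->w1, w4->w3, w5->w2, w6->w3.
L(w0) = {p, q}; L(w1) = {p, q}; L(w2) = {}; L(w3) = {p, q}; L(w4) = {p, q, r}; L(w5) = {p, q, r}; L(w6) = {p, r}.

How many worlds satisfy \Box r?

0

Let φ = \Box r. Evaluate φ at each world:
  w0 (successors {w1, w2, w4, w5, w6}): φ is false.
  w1 (successors {w0, w2, w3, w4, w5}): φ is false.
  w2 (successors {w0, w2, w6}): φ is false.
  w3 (successors {w0, w1, w2, w4, w5, w6}): φ is false.
  w4 (successors {w1, w3}): φ is false.
  w5 (successors {w2}): φ is false.
  w6 (successors {w3}): φ is false.
For instance, at w4:
  At w4: \Box r requires r at every successor {w1, w3}.
    r fails at w1, so \Box r is false at w4.
Satisfying worlds: none.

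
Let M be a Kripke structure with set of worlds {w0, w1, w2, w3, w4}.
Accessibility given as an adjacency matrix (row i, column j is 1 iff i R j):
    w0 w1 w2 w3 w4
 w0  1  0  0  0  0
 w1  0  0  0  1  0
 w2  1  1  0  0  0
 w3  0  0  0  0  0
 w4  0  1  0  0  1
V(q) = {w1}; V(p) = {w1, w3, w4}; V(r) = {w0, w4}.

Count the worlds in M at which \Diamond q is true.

Let φ = \Diamond q. Evaluate φ at each world:
  w0 (successors {w0}): φ is false.
  w1 (successors {w3}): φ is false.
  w2 (successors {w0, w1}): φ is true.
  w3 (successors ∅): φ is false.
  w4 (successors {w1, w4}): φ is true.
For instance, at w4:
  At w4: \Diamond q requires q at some successor in {w1, w4}.
    q holds at w1, so \Diamond q is true at w4.
Satisfying worlds: {w2, w4}

2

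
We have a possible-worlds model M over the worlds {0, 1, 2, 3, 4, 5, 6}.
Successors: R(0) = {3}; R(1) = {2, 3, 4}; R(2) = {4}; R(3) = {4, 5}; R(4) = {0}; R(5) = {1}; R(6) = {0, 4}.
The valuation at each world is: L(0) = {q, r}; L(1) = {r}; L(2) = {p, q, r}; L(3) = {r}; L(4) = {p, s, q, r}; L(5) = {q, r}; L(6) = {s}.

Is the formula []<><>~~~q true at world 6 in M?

At 6: []<><>~~~q requires <><>~~~q at every successor {0, 4}.
  <><>~~~q fails at 0, so []<><>~~~q is false at 6.
    At 0: <><>~~~q requires <>~~~q at some successor in {3}.
      At 3: <>~~~q is false.
    So <><>~~~q is false at 0.

No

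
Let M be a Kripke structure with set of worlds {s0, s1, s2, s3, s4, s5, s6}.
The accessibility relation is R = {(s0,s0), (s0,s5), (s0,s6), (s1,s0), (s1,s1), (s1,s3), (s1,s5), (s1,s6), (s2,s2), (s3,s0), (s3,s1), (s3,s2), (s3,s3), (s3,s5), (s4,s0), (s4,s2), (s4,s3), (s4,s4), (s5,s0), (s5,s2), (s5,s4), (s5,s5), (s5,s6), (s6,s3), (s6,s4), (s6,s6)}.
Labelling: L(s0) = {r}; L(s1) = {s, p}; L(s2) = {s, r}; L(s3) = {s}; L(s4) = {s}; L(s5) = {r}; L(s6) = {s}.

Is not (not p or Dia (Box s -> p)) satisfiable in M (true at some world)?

Recall that Box ψ holds at a world iff ψ holds at every accessible world, and Dia ψ holds iff ψ holds at some accessible world.
Let φ = not (not p or Dia (Box s -> p)). Evaluate φ at each world:
  s0 (successors {s0, s5, s6}): φ is false.
  s1 (successors {s0, s1, s3, s5, s6}): φ is false.
  s2 (successors {s2}): φ is false.
  s3 (successors {s0, s1, s2, s3, s5}): φ is false.
  s4 (successors {s0, s2, s3, s4}): φ is false.
  s5 (successors {s0, s2, s4, s5, s6}): φ is false.
  s6 (successors {s3, s4, s6}): φ is false.
For instance, at s3:
  At s3: not p or Dia (Box s -> p) is true, so not (not p or Dia (Box s -> p)) is false.
    At s3: not p is true, Dia (Box s -> p) is true, so not p or Dia (Box s -> p) is true.
      At s3: Dia (Box s -> p) requires Box s -> p at some successor in {s0, s1, s2, s3, s5}.
        Box s -> p holds at s0, so Dia (Box s -> p) is true at s3.

No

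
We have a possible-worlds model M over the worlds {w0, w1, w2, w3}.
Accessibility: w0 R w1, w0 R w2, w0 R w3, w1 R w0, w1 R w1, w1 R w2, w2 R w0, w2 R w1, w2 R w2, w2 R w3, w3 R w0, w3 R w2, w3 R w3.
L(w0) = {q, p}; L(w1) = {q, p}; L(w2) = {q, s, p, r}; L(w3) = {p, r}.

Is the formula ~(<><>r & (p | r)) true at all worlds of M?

No

Let φ = ~(<><>r & (p | r)). Evaluate φ at each world:
  w0 (successors {w1, w2, w3}): φ is false.
  w1 (successors {w0, w1, w2}): φ is false.
  w2 (successors {w0, w1, w2, w3}): φ is false.
  w3 (successors {w0, w2, w3}): φ is false.
Detail at w0 (counterexample):
  At w0: <><>r & (p | r) is true, so ~(<><>r & (p | r)) is false.
    At w0: <><>r is true, p | r is true, so <><>r & (p | r) is true.
      At w0: <><>r requires <>r at some successor in {w1, w2, w3}.
        <>r holds at w1, so <><>r is true at w0.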